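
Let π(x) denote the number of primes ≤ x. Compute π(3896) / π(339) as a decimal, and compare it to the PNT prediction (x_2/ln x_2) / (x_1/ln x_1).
π(3896)/π(339) = 539/68 ≈ 7.9265;  PNT prediction ≈ 8.0985.

π(339) = 68 and π(3896) = 539, so π(3896)/π(339) ≈ 7.9265. The PNT-predicted ratio is (3896/ln(3896)) / (339/ln(339)) ≈ 8.0985. The two agree to within a few percent, as expected.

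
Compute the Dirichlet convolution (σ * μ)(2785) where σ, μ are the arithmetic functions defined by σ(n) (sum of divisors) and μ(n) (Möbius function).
(σ * μ)(2785) = 2785

Divisors of 2785: [1, 5, 557, 2785]. For each d | 2785:
  d = 1: σ(1) · μ(2785/1) = 1 · 1 = 1
  d = 5: σ(5) · μ(2785/5) = 6 · -1 = -6
  d = 557: σ(557) · μ(2785/557) = 558 · -1 = -558
  d = 2785: σ(2785) · μ(2785/2785) = 3348 · 1 = 3348
Summing: (σ * μ)(2785) = 1 + -6 + -558 + 3348 = 2785.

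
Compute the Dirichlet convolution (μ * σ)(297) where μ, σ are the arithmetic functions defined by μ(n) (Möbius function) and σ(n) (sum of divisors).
(μ * σ)(297) = 297

Divisors of 297: [1, 3, 9, 11, 27, 33, 99, 297]. For each d | 297:
  d = 1: μ(1) · σ(297/1) = 1 · 480 = 480
  d = 3: μ(3) · σ(297/3) = -1 · 156 = -156
  d = 9: μ(9) · σ(297/9) = 0 · 48 = 0
  d = 11: μ(11) · σ(297/11) = -1 · 40 = -40
  d = 27: μ(27) · σ(297/27) = 0 · 12 = 0
  d = 33: μ(33) · σ(297/33) = 1 · 13 = 13
  d = 99: μ(99) · σ(297/99) = 0 · 4 = 0
  d = 297: μ(297) · σ(297/297) = 0 · 1 = 0
Summing: (μ * σ)(297) = 480 + -156 + 0 + -40 + 0 + 13 + 0 + 0 = 297.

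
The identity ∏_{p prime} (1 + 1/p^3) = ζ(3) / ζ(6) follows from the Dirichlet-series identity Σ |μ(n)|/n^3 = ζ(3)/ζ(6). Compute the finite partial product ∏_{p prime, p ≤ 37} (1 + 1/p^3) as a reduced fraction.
∏ = 286534261786467003531264/242522905429175749176095

The primes p ≤ 37 are [2, 3, 5, 7, 11, 13, 17, 19, 23, 29, 31, 37]. For each, (1 + 1/p^3) = (p^3 + 1)/p^3. Multiplying these fractions over p ∈ [2, 3, 5, 7, 11, 13, 17, 19, 23, 29, 31, 37] gives 286534261786467003531264/242522905429175749176095. (In the limit P → ∞ this tends to ζ(3)/ζ(6).)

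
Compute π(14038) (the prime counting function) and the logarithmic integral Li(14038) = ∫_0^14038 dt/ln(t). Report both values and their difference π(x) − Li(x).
π(14038) = 1656;  Li(14038) ≈ 1676.24;  π(x) − Li(x) ≈ -20.24.

Direct count of primes ≤ 14038 gives π(14038) = 1656. Numerical evaluation of the logarithmic integral gives Li(14038) ≈ 1676.24. The difference π(x) − Li(x) ≈ -20.24 is typically negative for small/moderate x (Li(x) overestimates), though Littlewood's theorem shows this sign changes infinitely often.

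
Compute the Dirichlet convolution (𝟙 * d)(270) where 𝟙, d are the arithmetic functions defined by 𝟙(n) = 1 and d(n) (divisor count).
(𝟙 * d)(270) = 90

Divisors of 270: [1, 2, 3, 5, 6, 9, 10, 15, 18, 27, 30, 45, 54, 90, 135, 270]. For each d | 270:
  d = 1: 𝟙(1) · d(270/1) = 1 · 16 = 16
  d = 2: 𝟙(2) · d(270/2) = 1 · 8 = 8
  d = 3: 𝟙(3) · d(270/3) = 1 · 12 = 12
  d = 5: 𝟙(5) · d(270/5) = 1 · 8 = 8
  d = 6: 𝟙(6) · d(270/6) = 1 · 6 = 6
  d = 9: 𝟙(9) · d(270/9) = 1 · 8 = 8
  d = 10: 𝟙(10) · d(270/10) = 1 · 4 = 4
  d = 15: 𝟙(15) · d(270/15) = 1 · 6 = 6
  d = 18: 𝟙(18) · d(270/18) = 1 · 4 = 4
  d = 27: 𝟙(27) · d(270/27) = 1 · 4 = 4
  d = 30: 𝟙(30) · d(270/30) = 1 · 3 = 3
  d = 45: 𝟙(45) · d(270/45) = 1 · 4 = 4
  d = 54: 𝟙(54) · d(270/54) = 1 · 2 = 2
  d = 90: 𝟙(90) · d(270/90) = 1 · 2 = 2
  d = 135: 𝟙(135) · d(270/135) = 1 · 2 = 2
  d = 270: 𝟙(270) · d(270/270) = 1 · 1 = 1
Summing: (𝟙 * d)(270) = 16 + 8 + 12 + 8 + 6 + 8 + 4 + 6 + 4 + 4 + 3 + 4 + 2 + 2 + 2 + 1 = 90.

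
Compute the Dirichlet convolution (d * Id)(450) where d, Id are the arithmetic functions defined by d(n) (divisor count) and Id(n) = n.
(d * Id)(450) = 2736

Divisors of 450: [1, 2, 3, 5, 6, 9, 10, 15, 18, 25, 30, 45, 50, 75, 90, 150, 225, 450]. For each d | 450:
  d = 1: d(1) · Id(450/1) = 1 · 450 = 450
  d = 2: d(2) · Id(450/2) = 2 · 225 = 450
  d = 3: d(3) · Id(450/3) = 2 · 150 = 300
  d = 5: d(5) · Id(450/5) = 2 · 90 = 180
  d = 6: d(6) · Id(450/6) = 4 · 75 = 300
  d = 9: d(9) · Id(450/9) = 3 · 50 = 150
  d = 10: d(10) · Id(450/10) = 4 · 45 = 180
  d = 15: d(15) · Id(450/15) = 4 · 30 = 120
  d = 18: d(18) · Id(450/18) = 6 · 25 = 150
  d = 25: d(25) · Id(450/25) = 3 · 18 = 54
  d = 30: d(30) · Id(450/30) = 8 · 15 = 120
  d = 45: d(45) · Id(450/45) = 6 · 10 = 60
  d = 50: d(50) · Id(450/50) = 6 · 9 = 54
  d = 75: d(75) · Id(450/75) = 6 · 6 = 36
  d = 90: d(90) · Id(450/90) = 12 · 5 = 60
  d = 150: d(150) · Id(450/150) = 12 · 3 = 36
  d = 225: d(225) · Id(450/225) = 9 · 2 = 18
  d = 450: d(450) · Id(450/450) = 18 · 1 = 18
Summing: (d * Id)(450) = 450 + 450 + 300 + 180 + 300 + 150 + 180 + 120 + 150 + 54 + 120 + 60 + 54 + 36 + 60 + 36 + 18 + 18 = 2736.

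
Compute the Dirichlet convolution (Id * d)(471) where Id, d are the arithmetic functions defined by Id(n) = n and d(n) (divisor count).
(Id * d)(471) = 795

Divisors of 471: [1, 3, 157, 471]. For each d | 471:
  d = 1: Id(1) · d(471/1) = 1 · 4 = 4
  d = 3: Id(3) · d(471/3) = 3 · 2 = 6
  d = 157: Id(157) · d(471/157) = 157 · 2 = 314
  d = 471: Id(471) · d(471/471) = 471 · 1 = 471
Summing: (Id * d)(471) = 4 + 6 + 314 + 471 = 795.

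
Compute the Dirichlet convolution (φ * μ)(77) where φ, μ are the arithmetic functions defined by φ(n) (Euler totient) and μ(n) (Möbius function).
(φ * μ)(77) = 45

Divisors of 77: [1, 7, 11, 77]. For each d | 77:
  d = 1: φ(1) · μ(77/1) = 1 · 1 = 1
  d = 7: φ(7) · μ(77/7) = 6 · -1 = -6
  d = 11: φ(11) · μ(77/11) = 10 · -1 = -10
  d = 77: φ(77) · μ(77/77) = 60 · 1 = 60
Summing: (φ * μ)(77) = 1 + -6 + -10 + 60 = 45.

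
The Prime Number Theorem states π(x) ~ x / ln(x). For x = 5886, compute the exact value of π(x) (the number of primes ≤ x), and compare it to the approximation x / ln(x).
π(5886) = 775;  x/ln(x) ≈ 678.08;  relative error ≈ 12.51%.

Directly count primes up to 5886: π(5886) = 775. The PNT approximation gives 5886/ln(5886) ≈ 5886/8.68033 ≈ 678.08. Relative error (π(x) − x/ln(x)) / π(x) ≈ 12.51%; the approximation is known to undercount slightly (Li(x) is a better estimate).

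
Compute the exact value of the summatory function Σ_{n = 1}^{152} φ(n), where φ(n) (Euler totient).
Σ_{n ≤ 152} φ(n) = 7080

Compute φ(n) for each 1 ≤ n ≤ 152: φ(1) = 1, φ(2) = 1, φ(3) = 2, φ(4) = 2, φ(5) = 4, φ(6) = 2, φ(7) = 6, φ(8) = 4, φ(9) = 6, φ(10) = 4, φ(11) = 10, φ(12) = 4, φ(13) = 12, φ(14) = 6, φ(15) = 8, φ(16) = 8, φ(17) = 16, φ(18) = 6, φ(19) = 18, φ(20) = 8, φ(21) = 12, φ(22) = 10, φ(23) = 22, φ(24) = 8, φ(25) = 20, φ(26) = 12, φ(27) = 18, φ(28) = 12, φ(29) = 28, φ(30) = 8, φ(31) = 30, φ(32) = 16, φ(33) = 20, φ(34) = 16, φ(35) = 24, φ(36) = 12, φ(37) = 36, φ(38) = 18, φ(39) = 24, φ(40) = 16, φ(41) = 40, φ(42) = 12, φ(43) = 42, φ(44) = 20, φ(45) = 24, φ(46) = 22, φ(47) = 46, φ(48) = 16, φ(49) = 42, φ(50) = 20, φ(51) = 32, φ(52) = 24, φ(53) = 52, φ(54) = 18, φ(55) = 40, φ(56) = 24, φ(57) = 36, φ(58) = 28, φ(59) = 58, φ(60) = 16, φ(61) = 60, φ(62) = 30, φ(63) = 36, φ(64) = 32, φ(65) = 48, φ(66) = 20, φ(67) = 66, φ(68) = 32, φ(69) = 44, φ(70) = 24, φ(71) = 70, φ(72) = 24, φ(73) = 72, φ(74) = 36, φ(75) = 40, φ(76) = 36, φ(77) = 60, φ(78) = 24, φ(79) = 78, φ(80) = 32, φ(81) = 54, φ(82) = 40, φ(83) = 82, φ(84) = 24, φ(85) = 64, φ(86) = 42, φ(87) = 56, φ(88) = 40, φ(89) = 88, φ(90) = 24, φ(91) = 72, φ(92) = 44, φ(93) = 60, φ(94) = 46, φ(95) = 72, φ(96) = 32, φ(97) = 96, φ(98) = 42, φ(99) = 60, φ(100) = 40, φ(101) = 100, φ(102) = 32, φ(103) = 102, φ(104) = 48, φ(105) = 48, φ(106) = 52, φ(107) = 106, φ(108) = 36, φ(109) = 108, φ(110) = 40, φ(111) = 72, φ(112) = 48, φ(113) = 112, φ(114) = 36, φ(115) = 88, φ(116) = 56, φ(117) = 72, φ(118) = 58, φ(119) = 96, φ(120) = 32, φ(121) = 110, φ(122) = 60, φ(123) = 80, φ(124) = 60, φ(125) = 100, φ(126) = 36, φ(127) = 126, φ(128) = 64, φ(129) = 84, φ(130) = 48, φ(131) = 130, φ(132) = 40, φ(133) = 108, φ(134) = 66, φ(135) = 72, φ(136) = 64, φ(137) = 136, φ(138) = 44, φ(139) = 138, φ(140) = 48, φ(141) = 92, φ(142) = 70, φ(143) = 120, φ(144) = 48, φ(145) = 112, φ(146) = 72, φ(147) = 84, φ(148) = 72, φ(149) = 148, φ(150) = 40, φ(151) = 150, φ(152) = 72. Summing all 152 values: 7080. (Average order: Σ_{n ≤ x} φ(n) ~ (3/π²) x². For x = 152, (3/π²)·152² ≈ 7022.77.)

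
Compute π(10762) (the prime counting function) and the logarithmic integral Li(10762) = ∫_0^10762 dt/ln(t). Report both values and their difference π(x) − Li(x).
π(10762) = 1311;  Li(10762) ≈ 1328.54;  π(x) − Li(x) ≈ -17.54.

Direct count of primes ≤ 10762 gives π(10762) = 1311. Numerical evaluation of the logarithmic integral gives Li(10762) ≈ 1328.54. The difference π(x) − Li(x) ≈ -17.54 is typically negative for small/moderate x (Li(x) overestimates), though Littlewood's theorem shows this sign changes infinitely often.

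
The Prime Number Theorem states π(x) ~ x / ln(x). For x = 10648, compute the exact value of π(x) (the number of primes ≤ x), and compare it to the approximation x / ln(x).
π(10648) = 1298;  x/ln(x) ≈ 1148.26;  relative error ≈ 11.54%.

Directly count primes up to 10648: π(10648) = 1298. The PNT approximation gives 10648/ln(10648) ≈ 10648/9.27313 ≈ 1148.26. Relative error (π(x) − x/ln(x)) / π(x) ≈ 11.54%; the approximation is known to undercount slightly (Li(x) is a better estimate).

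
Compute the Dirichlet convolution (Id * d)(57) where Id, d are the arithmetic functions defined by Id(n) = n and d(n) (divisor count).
(Id * d)(57) = 105

Divisors of 57: [1, 3, 19, 57]. For each d | 57:
  d = 1: Id(1) · d(57/1) = 1 · 4 = 4
  d = 3: Id(3) · d(57/3) = 3 · 2 = 6
  d = 19: Id(19) · d(57/19) = 19 · 2 = 38
  d = 57: Id(57) · d(57/57) = 57 · 1 = 57
Summing: (Id * d)(57) = 4 + 6 + 38 + 57 = 105.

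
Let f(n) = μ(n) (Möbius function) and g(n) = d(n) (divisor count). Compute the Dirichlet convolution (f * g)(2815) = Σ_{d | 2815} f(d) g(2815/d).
(μ * d)(2815) = 1

Divisors of 2815: [1, 5, 563, 2815]. For each d | 2815:
  d = 1: μ(1) · d(2815/1) = 1 · 4 = 4
  d = 5: μ(5) · d(2815/5) = -1 · 2 = -2
  d = 563: μ(563) · d(2815/563) = -1 · 2 = -2
  d = 2815: μ(2815) · d(2815/2815) = 1 · 1 = 1
Summing: (μ * d)(2815) = 4 + -2 + -2 + 1 = 1.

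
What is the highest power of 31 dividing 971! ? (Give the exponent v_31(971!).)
v_31(971!) = 32

Legendre's formula: v_p(n!) = Σ_{k ≥ 1} ⌊n / p^k⌋. For p = 31, n = 971, the terms are:
  ⌊971/31^1⌋ = ⌊971/31⌋ = 31
  ⌊971/31^2⌋ = ⌊971/961⌋ = 1
(the next term ⌊971/31^3⌋ = 0, terminating the sum). Summing: v_31(971!) = 31 + 1 = 32.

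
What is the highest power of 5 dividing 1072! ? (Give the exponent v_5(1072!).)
v_5(1072!) = 265

Legendre's formula: v_p(n!) = Σ_{k ≥ 1} ⌊n / p^k⌋. For p = 5, n = 1072, the terms are:
  ⌊1072/5^1⌋ = ⌊1072/5⌋ = 214
  ⌊1072/5^2⌋ = ⌊1072/25⌋ = 42
  ⌊1072/5^3⌋ = ⌊1072/125⌋ = 8
  ⌊1072/5^4⌋ = ⌊1072/625⌋ = 1
(the next term ⌊1072/5^5⌋ = 0, terminating the sum). Summing: v_5(1072!) = 214 + 42 + 8 + 1 = 265.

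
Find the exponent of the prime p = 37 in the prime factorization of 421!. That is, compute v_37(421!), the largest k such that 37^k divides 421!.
v_37(421!) = 11

Legendre's formula: v_p(n!) = Σ_{k ≥ 1} ⌊n / p^k⌋. For p = 37, n = 421, the terms are:
  ⌊421/37^1⌋ = ⌊421/37⌋ = 11
(the next term ⌊421/37^2⌋ = 0, terminating the sum). Summing: v_37(421!) = 11 = 11.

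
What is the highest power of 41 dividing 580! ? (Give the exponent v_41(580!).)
v_41(580!) = 14

Legendre's formula: v_p(n!) = Σ_{k ≥ 1} ⌊n / p^k⌋. For p = 41, n = 580, the terms are:
  ⌊580/41^1⌋ = ⌊580/41⌋ = 14
(the next term ⌊580/41^2⌋ = 0, terminating the sum). Summing: v_41(580!) = 14 = 14.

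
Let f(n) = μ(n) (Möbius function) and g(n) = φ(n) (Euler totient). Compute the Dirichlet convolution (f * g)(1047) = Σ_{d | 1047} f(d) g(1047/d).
(μ * φ)(1047) = 347

Divisors of 1047: [1, 3, 349, 1047]. For each d | 1047:
  d = 1: μ(1) · φ(1047/1) = 1 · 696 = 696
  d = 3: μ(3) · φ(1047/3) = -1 · 348 = -348
  d = 349: μ(349) · φ(1047/349) = -1 · 2 = -2
  d = 1047: μ(1047) · φ(1047/1047) = 1 · 1 = 1
Summing: (μ * φ)(1047) = 696 + -348 + -2 + 1 = 347.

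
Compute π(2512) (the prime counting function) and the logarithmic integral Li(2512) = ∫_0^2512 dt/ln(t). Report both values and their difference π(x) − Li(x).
π(2512) = 368;  Li(2512) ≈ 381.14;  π(x) − Li(x) ≈ -13.14.

Direct count of primes ≤ 2512 gives π(2512) = 368. Numerical evaluation of the logarithmic integral gives Li(2512) ≈ 381.14. The difference π(x) − Li(x) ≈ -13.14 is typically negative for small/moderate x (Li(x) overestimates), though Littlewood's theorem shows this sign changes infinitely often.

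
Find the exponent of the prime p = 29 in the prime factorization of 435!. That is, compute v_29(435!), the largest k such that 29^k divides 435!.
v_29(435!) = 15

Legendre's formula: v_p(n!) = Σ_{k ≥ 1} ⌊n / p^k⌋. For p = 29, n = 435, the terms are:
  ⌊435/29^1⌋ = ⌊435/29⌋ = 15
(the next term ⌊435/29^2⌋ = 0, terminating the sum). Summing: v_29(435!) = 15 = 15.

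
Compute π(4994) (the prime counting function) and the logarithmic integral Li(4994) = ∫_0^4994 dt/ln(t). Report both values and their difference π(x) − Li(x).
π(4994) = 668;  Li(4994) ≈ 683.58;  π(x) − Li(x) ≈ -15.58.

Direct count of primes ≤ 4994 gives π(4994) = 668. Numerical evaluation of the logarithmic integral gives Li(4994) ≈ 683.58. The difference π(x) − Li(x) ≈ -15.58 is typically negative for small/moderate x (Li(x) overestimates), though Littlewood's theorem shows this sign changes infinitely often.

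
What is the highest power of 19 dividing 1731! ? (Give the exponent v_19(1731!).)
v_19(1731!) = 95

Legendre's formula: v_p(n!) = Σ_{k ≥ 1} ⌊n / p^k⌋. For p = 19, n = 1731, the terms are:
  ⌊1731/19^1⌋ = ⌊1731/19⌋ = 91
  ⌊1731/19^2⌋ = ⌊1731/361⌋ = 4
(the next term ⌊1731/19^3⌋ = 0, terminating the sum). Summing: v_19(1731!) = 91 + 4 = 95.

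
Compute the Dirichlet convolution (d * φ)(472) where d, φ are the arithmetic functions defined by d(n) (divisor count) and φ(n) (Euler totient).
(d * φ)(472) = 900

Divisors of 472: [1, 2, 4, 8, 59, 118, 236, 472]. For each d | 472:
  d = 1: d(1) · φ(472/1) = 1 · 232 = 232
  d = 2: d(2) · φ(472/2) = 2 · 116 = 232
  d = 4: d(4) · φ(472/4) = 3 · 58 = 174
  d = 8: d(8) · φ(472/8) = 4 · 58 = 232
  d = 59: d(59) · φ(472/59) = 2 · 4 = 8
  d = 118: d(118) · φ(472/118) = 4 · 2 = 8
  d = 236: d(236) · φ(472/236) = 6 · 1 = 6
  d = 472: d(472) · φ(472/472) = 8 · 1 = 8
Summing: (d * φ)(472) = 232 + 232 + 174 + 232 + 8 + 8 + 6 + 8 = 900.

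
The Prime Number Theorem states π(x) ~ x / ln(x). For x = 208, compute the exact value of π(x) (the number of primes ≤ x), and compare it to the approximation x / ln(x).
π(208) = 46;  x/ln(x) ≈ 38.97;  relative error ≈ 15.28%.

Directly count primes up to 208: π(208) = 46. The PNT approximation gives 208/ln(208) ≈ 208/5.33754 ≈ 38.97. Relative error (π(x) − x/ln(x)) / π(x) ≈ 15.28%; the approximation is known to undercount slightly (Li(x) is a better estimate).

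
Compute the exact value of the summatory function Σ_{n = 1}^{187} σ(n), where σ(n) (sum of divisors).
Σ_{n ≤ 187} σ(n) = 28774

Compute σ(n) for each 1 ≤ n ≤ 187: σ(1) = 1, σ(2) = 3, σ(3) = 4, σ(4) = 7, σ(5) = 6, σ(6) = 12, σ(7) = 8, σ(8) = 15, σ(9) = 13, σ(10) = 18, σ(11) = 12, σ(12) = 28, σ(13) = 14, σ(14) = 24, σ(15) = 24, σ(16) = 31, σ(17) = 18, σ(18) = 39, σ(19) = 20, σ(20) = 42, σ(21) = 32, σ(22) = 36, σ(23) = 24, σ(24) = 60, σ(25) = 31, σ(26) = 42, σ(27) = 40, σ(28) = 56, σ(29) = 30, σ(30) = 72, σ(31) = 32, σ(32) = 63, σ(33) = 48, σ(34) = 54, σ(35) = 48, σ(36) = 91, σ(37) = 38, σ(38) = 60, σ(39) = 56, σ(40) = 90, σ(41) = 42, σ(42) = 96, σ(43) = 44, σ(44) = 84, σ(45) = 78, σ(46) = 72, σ(47) = 48, σ(48) = 124, σ(49) = 57, σ(50) = 93, σ(51) = 72, σ(52) = 98, σ(53) = 54, σ(54) = 120, σ(55) = 72, σ(56) = 120, σ(57) = 80, σ(58) = 90, σ(59) = 60, σ(60) = 168, σ(61) = 62, σ(62) = 96, σ(63) = 104, σ(64) = 127, σ(65) = 84, σ(66) = 144, σ(67) = 68, σ(68) = 126, σ(69) = 96, σ(70) = 144, σ(71) = 72, σ(72) = 195, σ(73) = 74, σ(74) = 114, σ(75) = 124, σ(76) = 140, σ(77) = 96, σ(78) = 168, σ(79) = 80, σ(80) = 186, σ(81) = 121, σ(82) = 126, σ(83) = 84, σ(84) = 224, σ(85) = 108, σ(86) = 132, σ(87) = 120, σ(88) = 180, σ(89) = 90, σ(90) = 234, σ(91) = 112, σ(92) = 168, σ(93) = 128, σ(94) = 144, σ(95) = 120, σ(96) = 252, σ(97) = 98, σ(98) = 171, σ(99) = 156, σ(100) = 217, σ(101) = 102, σ(102) = 216, σ(103) = 104, σ(104) = 210, σ(105) = 192, σ(106) = 162, σ(107) = 108, σ(108) = 280, σ(109) = 110, σ(110) = 216, σ(111) = 152, σ(112) = 248, σ(113) = 114, σ(114) = 240, σ(115) = 144, σ(116) = 210, σ(117) = 182, σ(118) = 180, σ(119) = 144, σ(120) = 360, σ(121) = 133, σ(122) = 186, σ(123) = 168, σ(124) = 224, σ(125) = 156, σ(126) = 312, σ(127) = 128, σ(128) = 255, σ(129) = 176, σ(130) = 252, σ(131) = 132, σ(132) = 336, σ(133) = 160, σ(134) = 204, σ(135) = 240, σ(136) = 270, σ(137) = 138, σ(138) = 288, σ(139) = 140, σ(140) = 336, σ(141) = 192, σ(142) = 216, σ(143) = 168, σ(144) = 403, σ(145) = 180, σ(146) = 222, σ(147) = 228, σ(148) = 266, σ(149) = 150, σ(150) = 372, σ(151) = 152, σ(152) = 300, σ(153) = 234, σ(154) = 288, σ(155) = 192, σ(156) = 392, σ(157) = 158, σ(158) = 240, σ(159) = 216, σ(160) = 378, σ(161) = 192, σ(162) = 363, σ(163) = 164, σ(164) = 294, σ(165) = 288, σ(166) = 252, σ(167) = 168, σ(168) = 480, σ(169) = 183, σ(170) = 324, σ(171) = 260, σ(172) = 308, σ(173) = 174, σ(174) = 360, σ(175) = 248, σ(176) = 372, σ(177) = 240, σ(178) = 270, σ(179) = 180, σ(180) = 546, σ(181) = 182, σ(182) = 336, σ(183) = 248, σ(184) = 360, σ(185) = 228, σ(186) = 384, σ(187) = 216. Summing all 187 values: 28774. (Average order: Σ_{n ≤ x} σ(n) ~ (π²/12) x². For x = 187, (π²/12)·187² ≈ 28760.85.)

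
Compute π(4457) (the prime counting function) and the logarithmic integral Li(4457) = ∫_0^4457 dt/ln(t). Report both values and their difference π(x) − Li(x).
π(4457) = 606;  Li(4457) ≈ 620.10;  π(x) − Li(x) ≈ -14.10.

Direct count of primes ≤ 4457 gives π(4457) = 606. Numerical evaluation of the logarithmic integral gives Li(4457) ≈ 620.10. The difference π(x) − Li(x) ≈ -14.10 is typically negative for small/moderate x (Li(x) overestimates), though Littlewood's theorem shows this sign changes infinitely often.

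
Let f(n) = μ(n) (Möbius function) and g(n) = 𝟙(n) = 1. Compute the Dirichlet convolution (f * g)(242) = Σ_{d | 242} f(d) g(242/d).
(μ * 𝟙)(242) = 0

Divisors of 242: [1, 2, 11, 22, 121, 242]. For each d | 242:
  d = 1: μ(1) · 𝟙(242/1) = 1 · 1 = 1
  d = 2: μ(2) · 𝟙(242/2) = -1 · 1 = -1
  d = 11: μ(11) · 𝟙(242/11) = -1 · 1 = -1
  d = 22: μ(22) · 𝟙(242/22) = 1 · 1 = 1
  d = 121: μ(121) · 𝟙(242/121) = 0 · 1 = 0
  d = 242: μ(242) · 𝟙(242/242) = 0 · 1 = 0
Summing: (μ * 𝟙)(242) = 1 + -1 + -1 + 1 + 0 + 0 = 0.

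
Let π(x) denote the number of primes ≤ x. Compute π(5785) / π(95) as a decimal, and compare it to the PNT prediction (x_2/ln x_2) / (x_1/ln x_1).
π(5785)/π(95) = 759/24 ≈ 31.6250;  PNT prediction ≈ 32.0104.

π(95) = 24 and π(5785) = 759, so π(5785)/π(95) ≈ 31.6250. The PNT-predicted ratio is (5785/ln(5785)) / (95/ln(95)) ≈ 32.0104. The two agree to within a few percent, as expected.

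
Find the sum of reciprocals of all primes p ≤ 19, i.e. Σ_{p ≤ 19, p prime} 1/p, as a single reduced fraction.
Σ 1/p = 14117683/9699690

π(19) = 8, so the primes ≤ 19 are [2, 3, 5, 7, 11, 13, 17, 19]. Summing 1/p over these primes: 14117683/9699690 ≈ 1.4555. Mertens estimate ln ln(19) + 0.2615 ≈ 1.3414.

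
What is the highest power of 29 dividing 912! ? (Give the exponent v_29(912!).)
v_29(912!) = 32

Legendre's formula: v_p(n!) = Σ_{k ≥ 1} ⌊n / p^k⌋. For p = 29, n = 912, the terms are:
  ⌊912/29^1⌋ = ⌊912/29⌋ = 31
  ⌊912/29^2⌋ = ⌊912/841⌋ = 1
(the next term ⌊912/29^3⌋ = 0, terminating the sum). Summing: v_29(912!) = 31 + 1 = 32.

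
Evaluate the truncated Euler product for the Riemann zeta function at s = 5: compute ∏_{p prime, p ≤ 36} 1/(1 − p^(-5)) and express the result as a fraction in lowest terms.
∏ = 1910589921595024369341325427716514697147265/1842548811291065574051999987500114856101888

The primes p ≤ 36 are [2, 3, 5, 7, 11, 13, 17, 19, 23, 29, 31]. For each prime, (1 − 1/p^5)^(-1) = p^5 / (p^5 − 1). The product is (1 − 1/2^5)^(-1), (1 − 1/3^5)^(-1), (1 − 1/5^5)^(-1), (1 − 1/7^5)^(-1), (1 − 1/11^5)^(-1), (1 − 1/13^5)^(-1), (1 − 1/17^5)^(-1), (1 − 1/19^5)^(-1), (1 − 1/23^5)^(-1), (1 − 1/29^5)^(-1), (1 − 1/31^5)^(-1) = ∏ p^5 / (p^5 − 1) = 1910589921595024369341325427716514697147265/1842548811291065574051999987500114856101888.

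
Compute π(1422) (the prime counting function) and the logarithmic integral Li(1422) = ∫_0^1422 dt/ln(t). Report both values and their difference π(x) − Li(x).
π(1422) = 223;  Li(1422) ≈ 237.11;  π(x) − Li(x) ≈ -14.11.

Direct count of primes ≤ 1422 gives π(1422) = 223. Numerical evaluation of the logarithmic integral gives Li(1422) ≈ 237.11. The difference π(x) − Li(x) ≈ -14.11 is typically negative for small/moderate x (Li(x) overestimates), though Littlewood's theorem shows this sign changes infinitely often.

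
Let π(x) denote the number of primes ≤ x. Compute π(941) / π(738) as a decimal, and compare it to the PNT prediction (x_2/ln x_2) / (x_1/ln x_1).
π(941)/π(738) = 160/130 ≈ 1.2308;  PNT prediction ≈ 1.2298.

π(738) = 130 and π(941) = 160, so π(941)/π(738) ≈ 1.2308. The PNT-predicted ratio is (941/ln(941)) / (738/ln(738)) ≈ 1.2298. The two agree to within a few percent, as expected.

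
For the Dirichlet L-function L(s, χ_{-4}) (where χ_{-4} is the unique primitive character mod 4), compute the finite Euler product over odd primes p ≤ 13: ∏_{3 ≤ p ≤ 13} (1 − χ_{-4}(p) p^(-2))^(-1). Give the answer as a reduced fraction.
∏ = 143143/156160

The odd primes p ≤ 13 are [3, 5, 7, 11, 13]. For each, χ(p) = 1 if p ≡ 1 mod 4, χ(p) = −1 if p ≡ 3 mod 4. Taking (1 − χ(p)/p^2)^(-1) = p^2/(p^2 − χ(p)): (1 − (-1)/3^2)^(-1) · (1 − (1)/5^2)^(-1) · (1 − (-1)/7^2)^(-1) · (1 − (-1)/11^2)^(-1) · (1 − (1)/13^2)^(-1) = 143143/156160.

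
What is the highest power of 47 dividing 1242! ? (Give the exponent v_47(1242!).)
v_47(1242!) = 26

Legendre's formula: v_p(n!) = Σ_{k ≥ 1} ⌊n / p^k⌋. For p = 47, n = 1242, the terms are:
  ⌊1242/47^1⌋ = ⌊1242/47⌋ = 26
(the next term ⌊1242/47^2⌋ = 0, terminating the sum). Summing: v_47(1242!) = 26 = 26.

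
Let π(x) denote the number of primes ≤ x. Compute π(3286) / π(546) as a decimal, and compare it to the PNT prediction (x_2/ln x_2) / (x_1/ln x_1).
π(3286)/π(546) = 462/100 ≈ 4.6200;  PNT prediction ≈ 4.6843.

π(546) = 100 and π(3286) = 462, so π(3286)/π(546) ≈ 4.6200. The PNT-predicted ratio is (3286/ln(3286)) / (546/ln(546)) ≈ 4.6843. The two agree to within a few percent, as expected.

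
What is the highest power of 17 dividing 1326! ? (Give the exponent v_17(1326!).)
v_17(1326!) = 82

Legendre's formula: v_p(n!) = Σ_{k ≥ 1} ⌊n / p^k⌋. For p = 17, n = 1326, the terms are:
  ⌊1326/17^1⌋ = ⌊1326/17⌋ = 78
  ⌊1326/17^2⌋ = ⌊1326/289⌋ = 4
(the next term ⌊1326/17^3⌋ = 0, terminating the sum). Summing: v_17(1326!) = 78 + 4 = 82.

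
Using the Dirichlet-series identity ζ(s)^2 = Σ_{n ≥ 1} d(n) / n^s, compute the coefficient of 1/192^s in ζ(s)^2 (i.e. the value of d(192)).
d(192) = 14

ζ(s)^2 = (Σ 1/m^s)(Σ 1/k^s). The coefficient of 1/n^s in the product is the number of ordered pairs (m, k) with mk = n, which equals d(n). For n = 192, divisors are [1, 2, 3, 4, 6, 8, 12, 16, 24, 32, 48, 64, 96, 192], so d(192) = 14.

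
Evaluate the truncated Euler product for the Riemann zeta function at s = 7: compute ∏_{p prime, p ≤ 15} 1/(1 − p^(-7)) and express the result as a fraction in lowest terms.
∏ = 3823532992398595385956921875/3791873603058129477401581447

The primes p ≤ 15 are [2, 3, 5, 7, 11, 13]. For each prime, (1 − 1/p^7)^(-1) = p^7 / (p^7 − 1). The product is (1 − 1/2^7)^(-1), (1 − 1/3^7)^(-1), (1 − 1/5^7)^(-1), (1 − 1/7^7)^(-1), (1 − 1/11^7)^(-1), (1 − 1/13^7)^(-1) = ∏ p^7 / (p^7 − 1) = 3823532992398595385956921875/3791873603058129477401581447.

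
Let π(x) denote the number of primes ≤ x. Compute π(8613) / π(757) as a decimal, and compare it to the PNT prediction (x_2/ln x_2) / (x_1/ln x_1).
π(8613)/π(757) = 1072/134 ≈ 8.0000;  PNT prediction ≈ 8.3244.

π(757) = 134 and π(8613) = 1072, so π(8613)/π(757) ≈ 8.0000. The PNT-predicted ratio is (8613/ln(8613)) / (757/ln(757)) ≈ 8.3244. The two agree to within a few percent, as expected.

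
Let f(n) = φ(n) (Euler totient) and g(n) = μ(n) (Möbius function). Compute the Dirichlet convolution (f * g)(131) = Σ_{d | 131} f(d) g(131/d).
(φ * μ)(131) = 129

Divisors of 131: [1, 131]. For each d | 131:
  d = 1: φ(1) · μ(131/1) = 1 · -1 = -1
  d = 131: φ(131) · μ(131/131) = 130 · 1 = 130
Summing: (φ * μ)(131) = -1 + 130 = 129.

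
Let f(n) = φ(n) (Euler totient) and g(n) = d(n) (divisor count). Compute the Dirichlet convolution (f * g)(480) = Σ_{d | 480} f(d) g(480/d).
(φ * d)(480) = 1512

Divisors of 480: [1, 2, 3, 4, 5, 6, 8, 10, 12, 15, 16, 20, 24, 30, 32, 40, 48, 60, 80, 96, 120, 160, 240, 480]. For each d | 480:
  d = 1: φ(1) · d(480/1) = 1 · 24 = 24
  d = 2: φ(2) · d(480/2) = 1 · 20 = 20
  d = 3: φ(3) · d(480/3) = 2 · 12 = 24
  d = 4: φ(4) · d(480/4) = 2 · 16 = 32
  d = 5: φ(5) · d(480/5) = 4 · 12 = 48
  d = 6: φ(6) · d(480/6) = 2 · 10 = 20
  d = 8: φ(8) · d(480/8) = 4 · 12 = 48
  d = 10: φ(10) · d(480/10) = 4 · 10 = 40
  d = 12: φ(12) · d(480/12) = 4 · 8 = 32
  d = 15: φ(15) · d(480/15) = 8 · 6 = 48
  d = 16: φ(16) · d(480/16) = 8 · 8 = 64
  d = 20: φ(20) · d(480/20) = 8 · 8 = 64
  d = 24: φ(24) · d(480/24) = 8 · 6 = 48
  d = 30: φ(30) · d(480/30) = 8 · 5 = 40
  d = 32: φ(32) · d(480/32) = 16 · 4 = 64
  d = 40: φ(40) · d(480/40) = 16 · 6 = 96
  d = 48: φ(48) · d(480/48) = 16 · 4 = 64
  d = 60: φ(60) · d(480/60) = 16 · 4 = 64
  d = 80: φ(80) · d(480/80) = 32 · 4 = 128
  d = 96: φ(96) · d(480/96) = 32 · 2 = 64
  d = 120: φ(120) · d(480/120) = 32 · 3 = 96
  d = 160: φ(160) · d(480/160) = 64 · 2 = 128
  d = 240: φ(240) · d(480/240) = 64 · 2 = 128
  d = 480: φ(480) · d(480/480) = 128 · 1 = 128
Summing: (φ * d)(480) = 24 + 20 + 24 + 32 + 48 + 20 + 48 + 40 + 32 + 48 + 64 + 64 + 48 + 40 + 64 + 96 + 64 + 64 + 128 + 64 + 96 + 128 + 128 + 128 = 1512.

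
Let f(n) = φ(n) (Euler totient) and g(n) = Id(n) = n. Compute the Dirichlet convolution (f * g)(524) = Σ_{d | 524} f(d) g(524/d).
(φ * Id)(524) = 2088

Divisors of 524: [1, 2, 4, 131, 262, 524]. For each d | 524:
  d = 1: φ(1) · Id(524/1) = 1 · 524 = 524
  d = 2: φ(2) · Id(524/2) = 1 · 262 = 262
  d = 4: φ(4) · Id(524/4) = 2 · 131 = 262
  d = 131: φ(131) · Id(524/131) = 130 · 4 = 520
  d = 262: φ(262) · Id(524/262) = 130 · 2 = 260
  d = 524: φ(524) · Id(524/524) = 260 · 1 = 260
Summing: (φ * Id)(524) = 524 + 262 + 262 + 520 + 260 + 260 = 2088.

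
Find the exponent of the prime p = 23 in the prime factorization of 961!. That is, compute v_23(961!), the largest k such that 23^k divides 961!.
v_23(961!) = 42

Legendre's formula: v_p(n!) = Σ_{k ≥ 1} ⌊n / p^k⌋. For p = 23, n = 961, the terms are:
  ⌊961/23^1⌋ = ⌊961/23⌋ = 41
  ⌊961/23^2⌋ = ⌊961/529⌋ = 1
(the next term ⌊961/23^3⌋ = 0, terminating the sum). Summing: v_23(961!) = 41 + 1 = 42.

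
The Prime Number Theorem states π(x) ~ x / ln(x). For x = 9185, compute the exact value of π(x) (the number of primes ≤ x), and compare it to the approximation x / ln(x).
π(9185) = 1138;  x/ln(x) ≈ 1006.54;  relative error ≈ 11.55%.

Directly count primes up to 9185: π(9185) = 1138. The PNT approximation gives 9185/ln(9185) ≈ 9185/9.12533 ≈ 1006.54. Relative error (π(x) − x/ln(x)) / π(x) ≈ 11.55%; the approximation is known to undercount slightly (Li(x) is a better estimate).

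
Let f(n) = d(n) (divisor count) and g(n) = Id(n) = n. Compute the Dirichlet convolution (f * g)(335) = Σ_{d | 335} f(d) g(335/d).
(d * Id)(335) = 483

Divisors of 335: [1, 5, 67, 335]. For each d | 335:
  d = 1: d(1) · Id(335/1) = 1 · 335 = 335
  d = 5: d(5) · Id(335/5) = 2 · 67 = 134
  d = 67: d(67) · Id(335/67) = 2 · 5 = 10
  d = 335: d(335) · Id(335/335) = 4 · 1 = 4
Summing: (d * Id)(335) = 335 + 134 + 10 + 4 = 483.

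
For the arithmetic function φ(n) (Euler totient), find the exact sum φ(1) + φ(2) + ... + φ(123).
Σ_{n ≤ 123} φ(n) = 4636

Compute φ(n) for each 1 ≤ n ≤ 123: φ(1) = 1, φ(2) = 1, φ(3) = 2, φ(4) = 2, φ(5) = 4, φ(6) = 2, φ(7) = 6, φ(8) = 4, φ(9) = 6, φ(10) = 4, φ(11) = 10, φ(12) = 4, φ(13) = 12, φ(14) = 6, φ(15) = 8, φ(16) = 8, φ(17) = 16, φ(18) = 6, φ(19) = 18, φ(20) = 8, φ(21) = 12, φ(22) = 10, φ(23) = 22, φ(24) = 8, φ(25) = 20, φ(26) = 12, φ(27) = 18, φ(28) = 12, φ(29) = 28, φ(30) = 8, φ(31) = 30, φ(32) = 16, φ(33) = 20, φ(34) = 16, φ(35) = 24, φ(36) = 12, φ(37) = 36, φ(38) = 18, φ(39) = 24, φ(40) = 16, φ(41) = 40, φ(42) = 12, φ(43) = 42, φ(44) = 20, φ(45) = 24, φ(46) = 22, φ(47) = 46, φ(48) = 16, φ(49) = 42, φ(50) = 20, φ(51) = 32, φ(52) = 24, φ(53) = 52, φ(54) = 18, φ(55) = 40, φ(56) = 24, φ(57) = 36, φ(58) = 28, φ(59) = 58, φ(60) = 16, φ(61) = 60, φ(62) = 30, φ(63) = 36, φ(64) = 32, φ(65) = 48, φ(66) = 20, φ(67) = 66, φ(68) = 32, φ(69) = 44, φ(70) = 24, φ(71) = 70, φ(72) = 24, φ(73) = 72, φ(74) = 36, φ(75) = 40, φ(76) = 36, φ(77) = 60, φ(78) = 24, φ(79) = 78, φ(80) = 32, φ(81) = 54, φ(82) = 40, φ(83) = 82, φ(84) = 24, φ(85) = 64, φ(86) = 42, φ(87) = 56, φ(88) = 40, φ(89) = 88, φ(90) = 24, φ(91) = 72, φ(92) = 44, φ(93) = 60, φ(94) = 46, φ(95) = 72, φ(96) = 32, φ(97) = 96, φ(98) = 42, φ(99) = 60, φ(100) = 40, φ(101) = 100, φ(102) = 32, φ(103) = 102, φ(104) = 48, φ(105) = 48, φ(106) = 52, φ(107) = 106, φ(108) = 36, φ(109) = 108, φ(110) = 40, φ(111) = 72, φ(112) = 48, φ(113) = 112, φ(114) = 36, φ(115) = 88, φ(116) = 56, φ(117) = 72, φ(118) = 58, φ(119) = 96, φ(120) = 32, φ(121) = 110, φ(122) = 60, φ(123) = 80. Summing all 123 values: 4636. (Average order: Σ_{n ≤ x} φ(n) ~ (3/π²) x². For x = 123, (3/π²)·123² ≈ 4598.66.)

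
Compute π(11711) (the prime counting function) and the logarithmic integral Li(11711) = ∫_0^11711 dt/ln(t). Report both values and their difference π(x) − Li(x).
π(11711) = 1405;  Li(11711) ≈ 1430.29;  π(x) − Li(x) ≈ -25.29.

Direct count of primes ≤ 11711 gives π(11711) = 1405. Numerical evaluation of the logarithmic integral gives Li(11711) ≈ 1430.29. The difference π(x) − Li(x) ≈ -25.29 is typically negative for small/moderate x (Li(x) overestimates), though Littlewood's theorem shows this sign changes infinitely often.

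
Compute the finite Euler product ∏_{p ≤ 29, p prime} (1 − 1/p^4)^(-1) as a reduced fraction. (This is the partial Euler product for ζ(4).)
∏ = 626138917577216391721784411/578515538500128866304000000

The primes p ≤ 29 are [2, 3, 5, 7, 11, 13, 17, 19, 23, 29]. For each prime, (1 − 1/p^4)^(-1) = p^4 / (p^4 − 1). The product is (1 − 1/2^4)^(-1), (1 − 1/3^4)^(-1), (1 − 1/5^4)^(-1), (1 − 1/7^4)^(-1), (1 − 1/11^4)^(-1), (1 − 1/13^4)^(-1), (1 − 1/17^4)^(-1), (1 − 1/19^4)^(-1), (1 − 1/23^4)^(-1), (1 − 1/29^4)^(-1) = ∏ p^4 / (p^4 − 1) = 626138917577216391721784411/578515538500128866304000000.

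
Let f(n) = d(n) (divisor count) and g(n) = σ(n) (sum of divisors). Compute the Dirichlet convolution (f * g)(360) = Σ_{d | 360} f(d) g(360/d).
(d * σ)(360) = 8064

Divisors of 360: [1, 2, 3, 4, 5, 6, 8, 9, 10, 12, 15, 18, 20, 24, 30, 36, 40, 45, 60, 72, 90, 120, 180, 360]. For each d | 360:
  d = 1: d(1) · σ(360/1) = 1 · 1170 = 1170
  d = 2: d(2) · σ(360/2) = 2 · 546 = 1092
  d = 3: d(3) · σ(360/3) = 2 · 360 = 720
  d = 4: d(4) · σ(360/4) = 3 · 234 = 702
  d = 5: d(5) · σ(360/5) = 2 · 195 = 390
  d = 6: d(6) · σ(360/6) = 4 · 168 = 672
  d = 8: d(8) · σ(360/8) = 4 · 78 = 312
  d = 9: d(9) · σ(360/9) = 3 · 90 = 270
  d = 10: d(10) · σ(360/10) = 4 · 91 = 364
  d = 12: d(12) · σ(360/12) = 6 · 72 = 432
  d = 15: d(15) · σ(360/15) = 4 · 60 = 240
  d = 18: d(18) · σ(360/18) = 6 · 42 = 252
  d = 20: d(20) · σ(360/20) = 6 · 39 = 234
  d = 24: d(24) · σ(360/24) = 8 · 24 = 192
  d = 30: d(30) · σ(360/30) = 8 · 28 = 224
  d = 36: d(36) · σ(360/36) = 9 · 18 = 162
  d = 40: d(40) · σ(360/40) = 8 · 13 = 104
  d = 45: d(45) · σ(360/45) = 6 · 15 = 90
  d = 60: d(60) · σ(360/60) = 12 · 12 = 144
  d = 72: d(72) · σ(360/72) = 12 · 6 = 72
  d = 90: d(90) · σ(360/90) = 12 · 7 = 84
  d = 120: d(120) · σ(360/120) = 16 · 4 = 64
  d = 180: d(180) · σ(360/180) = 18 · 3 = 54
  d = 360: d(360) · σ(360/360) = 24 · 1 = 24
Summing: (d * σ)(360) = 1170 + 1092 + 720 + 702 + 390 + 672 + 312 + 270 + 364 + 432 + 240 + 252 + 234 + 192 + 224 + 162 + 104 + 90 + 144 + 72 + 84 + 64 + 54 + 24 = 8064.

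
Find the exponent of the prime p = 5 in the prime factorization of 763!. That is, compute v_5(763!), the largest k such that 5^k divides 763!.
v_5(763!) = 189

Legendre's formula: v_p(n!) = Σ_{k ≥ 1} ⌊n / p^k⌋. For p = 5, n = 763, the terms are:
  ⌊763/5^1⌋ = ⌊763/5⌋ = 152
  ⌊763/5^2⌋ = ⌊763/25⌋ = 30
  ⌊763/5^3⌋ = ⌊763/125⌋ = 6
  ⌊763/5^4⌋ = ⌊763/625⌋ = 1
(the next term ⌊763/5^5⌋ = 0, terminating the sum). Summing: v_5(763!) = 152 + 30 + 6 + 1 = 189.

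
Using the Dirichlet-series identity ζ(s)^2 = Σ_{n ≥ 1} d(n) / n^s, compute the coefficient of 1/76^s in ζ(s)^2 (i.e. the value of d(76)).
d(76) = 6

ζ(s)^2 = (Σ 1/m^s)(Σ 1/k^s). The coefficient of 1/n^s in the product is the number of ordered pairs (m, k) with mk = n, which equals d(n). For n = 76, divisors are [1, 2, 4, 19, 38, 76], so d(76) = 6.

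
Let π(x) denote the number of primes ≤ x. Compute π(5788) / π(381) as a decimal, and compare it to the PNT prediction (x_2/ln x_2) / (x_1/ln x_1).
π(5788)/π(381) = 759/75 ≈ 10.1200;  PNT prediction ≈ 10.4208.

π(381) = 75 and π(5788) = 759, so π(5788)/π(381) ≈ 10.1200. The PNT-predicted ratio is (5788/ln(5788)) / (381/ln(381)) ≈ 10.4208. The two agree to within a few percent, as expected.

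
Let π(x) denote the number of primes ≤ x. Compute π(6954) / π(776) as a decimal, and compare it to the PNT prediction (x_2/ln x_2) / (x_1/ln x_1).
π(6954)/π(776) = 892/137 ≈ 6.5109;  PNT prediction ≈ 6.7401.

π(776) = 137 and π(6954) = 892, so π(6954)/π(776) ≈ 6.5109. The PNT-predicted ratio is (6954/ln(6954)) / (776/ln(776)) ≈ 6.7401. The two agree to within a few percent, as expected.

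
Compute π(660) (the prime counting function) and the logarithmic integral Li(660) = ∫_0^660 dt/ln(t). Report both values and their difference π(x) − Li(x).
π(660) = 120;  Li(660) ≈ 126.96;  π(x) − Li(x) ≈ -6.96.

Direct count of primes ≤ 660 gives π(660) = 120. Numerical evaluation of the logarithmic integral gives Li(660) ≈ 126.96. The difference π(x) − Li(x) ≈ -6.96 is typically negative for small/moderate x (Li(x) overestimates), though Littlewood's theorem shows this sign changes infinitely often.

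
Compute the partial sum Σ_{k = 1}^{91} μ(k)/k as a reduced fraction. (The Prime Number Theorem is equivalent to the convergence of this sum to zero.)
Σ μ(k)/k = 226361852224483257830288188126621/23768741896345550770650537601358310

Values of μ(k) for 1 ≤ k ≤ 91: μ(1) = 1, μ(2) = -1, μ(3) = -1, μ(5) = -1, μ(6) = 1, μ(7) = -1, μ(10) = 1, μ(11) = -1, μ(13) = -1, μ(14) = 1, μ(15) = 1, μ(17) = -1, μ(19) = -1, μ(21) = 1, μ(22) = 1, μ(23) = -1, μ(26) = 1, μ(29) = -1, μ(30) = -1, μ(31) = -1, μ(33) = 1, μ(34) = 1, μ(35) = 1, μ(37) = -1, μ(38) = 1, μ(39) = 1, μ(41) = -1, μ(42) = -1, μ(43) = -1, μ(46) = 1, μ(47) = -1, μ(51) = 1, μ(53) = -1, μ(55) = 1, μ(57) = 1, μ(58) = 1, μ(59) = -1, μ(61) = -1, μ(62) = 1, μ(65) = 1, μ(66) = -1, μ(67) = -1, μ(69) = 1, μ(70) = -1, μ(71) = -1, μ(73) = -1, μ(74) = 1, μ(77) = 1, μ(78) = -1, μ(79) = -1, μ(82) = 1, μ(83) = -1, μ(85) = 1, μ(86) = 1, μ(87) = 1, μ(89) = -1, μ(91) = 1, with μ = 0 on non-squarefree integers. Summing μ(k)/k for k where μ(k) ≠ 0 gives 226361852224483257830288188126621/23768741896345550770650537601358310 ≈ 0.0095. (PNT ⟺ this sum → 0 as n → ∞.)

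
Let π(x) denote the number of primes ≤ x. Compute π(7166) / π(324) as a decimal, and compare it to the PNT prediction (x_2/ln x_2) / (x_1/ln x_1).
π(7166)/π(324) = 916/66 ≈ 13.8788;  PNT prediction ≈ 14.4027.

π(324) = 66 and π(7166) = 916, so π(7166)/π(324) ≈ 13.8788. The PNT-predicted ratio is (7166/ln(7166)) / (324/ln(324)) ≈ 14.4027. The two agree to within a few percent, as expected.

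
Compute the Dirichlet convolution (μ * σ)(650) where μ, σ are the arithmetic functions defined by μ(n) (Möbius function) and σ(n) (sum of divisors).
(μ * σ)(650) = 650

Divisors of 650: [1, 2, 5, 10, 13, 25, 26, 50, 65, 130, 325, 650]. For each d | 650:
  d = 1: μ(1) · σ(650/1) = 1 · 1302 = 1302
  d = 2: μ(2) · σ(650/2) = -1 · 434 = -434
  d = 5: μ(5) · σ(650/5) = -1 · 252 = -252
  d = 10: μ(10) · σ(650/10) = 1 · 84 = 84
  d = 13: μ(13) · σ(650/13) = -1 · 93 = -93
  d = 25: μ(25) · σ(650/25) = 0 · 42 = 0
  d = 26: μ(26) · σ(650/26) = 1 · 31 = 31
  d = 50: μ(50) · σ(650/50) = 0 · 14 = 0
  d = 65: μ(65) · σ(650/65) = 1 · 18 = 18
  d = 130: μ(130) · σ(650/130) = -1 · 6 = -6
  d = 325: μ(325) · σ(650/325) = 0 · 3 = 0
  d = 650: μ(650) · σ(650/650) = 0 · 1 = 0
Summing: (μ * σ)(650) = 1302 + -434 + -252 + 84 + -93 + 0 + 31 + 0 + 18 + -6 + 0 + 0 = 650.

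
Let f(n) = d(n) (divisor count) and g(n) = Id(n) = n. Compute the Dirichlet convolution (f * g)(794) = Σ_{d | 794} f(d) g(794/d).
(d * Id)(794) = 1596

Divisors of 794: [1, 2, 397, 794]. For each d | 794:
  d = 1: d(1) · Id(794/1) = 1 · 794 = 794
  d = 2: d(2) · Id(794/2) = 2 · 397 = 794
  d = 397: d(397) · Id(794/397) = 2 · 2 = 4
  d = 794: d(794) · Id(794/794) = 4 · 1 = 4
Summing: (d * Id)(794) = 794 + 794 + 4 + 4 = 1596.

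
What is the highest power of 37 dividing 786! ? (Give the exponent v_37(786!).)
v_37(786!) = 21

Legendre's formula: v_p(n!) = Σ_{k ≥ 1} ⌊n / p^k⌋. For p = 37, n = 786, the terms are:
  ⌊786/37^1⌋ = ⌊786/37⌋ = 21
(the next term ⌊786/37^2⌋ = 0, terminating the sum). Summing: v_37(786!) = 21 = 21.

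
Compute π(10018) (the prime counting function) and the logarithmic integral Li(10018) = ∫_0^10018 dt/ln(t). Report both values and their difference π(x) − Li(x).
π(10018) = 1231;  Li(10018) ≈ 1248.09;  π(x) − Li(x) ≈ -17.09.

Direct count of primes ≤ 10018 gives π(10018) = 1231. Numerical evaluation of the logarithmic integral gives Li(10018) ≈ 1248.09. The difference π(x) − Li(x) ≈ -17.09 is typically negative for small/moderate x (Li(x) overestimates), though Littlewood's theorem shows this sign changes infinitely often.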